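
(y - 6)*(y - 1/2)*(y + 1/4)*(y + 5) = y^4 - 5*y^3/4 - 239*y^2/8 + 61*y/8 + 15/4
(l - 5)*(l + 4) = l^2 - l - 20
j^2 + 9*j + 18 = (j + 3)*(j + 6)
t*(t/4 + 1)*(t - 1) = t^3/4 + 3*t^2/4 - t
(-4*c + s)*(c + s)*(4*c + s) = -16*c^3 - 16*c^2*s + c*s^2 + s^3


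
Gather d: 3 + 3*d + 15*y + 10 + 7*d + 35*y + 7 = 10*d + 50*y + 20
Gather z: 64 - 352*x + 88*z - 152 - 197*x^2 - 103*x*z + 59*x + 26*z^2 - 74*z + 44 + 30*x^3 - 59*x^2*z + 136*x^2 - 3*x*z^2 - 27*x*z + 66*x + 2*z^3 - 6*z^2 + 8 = 30*x^3 - 61*x^2 - 227*x + 2*z^3 + z^2*(20 - 3*x) + z*(-59*x^2 - 130*x + 14) - 36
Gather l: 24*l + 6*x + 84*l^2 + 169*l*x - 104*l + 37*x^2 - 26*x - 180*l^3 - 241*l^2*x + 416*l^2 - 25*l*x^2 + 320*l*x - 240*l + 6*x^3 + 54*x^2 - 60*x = -180*l^3 + l^2*(500 - 241*x) + l*(-25*x^2 + 489*x - 320) + 6*x^3 + 91*x^2 - 80*x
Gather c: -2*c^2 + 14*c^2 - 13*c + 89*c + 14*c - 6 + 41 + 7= 12*c^2 + 90*c + 42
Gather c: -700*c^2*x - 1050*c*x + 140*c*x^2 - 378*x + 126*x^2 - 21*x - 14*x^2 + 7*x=-700*c^2*x + c*(140*x^2 - 1050*x) + 112*x^2 - 392*x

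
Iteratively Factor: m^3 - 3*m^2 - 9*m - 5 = (m + 1)*(m^2 - 4*m - 5) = (m - 5)*(m + 1)*(m + 1)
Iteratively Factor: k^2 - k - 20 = (k + 4)*(k - 5)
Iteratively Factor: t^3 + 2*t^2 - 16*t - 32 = (t - 4)*(t^2 + 6*t + 8) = (t - 4)*(t + 2)*(t + 4)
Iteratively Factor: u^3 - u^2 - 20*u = (u)*(u^2 - u - 20) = u*(u - 5)*(u + 4)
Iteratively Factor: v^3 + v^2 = (v)*(v^2 + v) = v*(v + 1)*(v)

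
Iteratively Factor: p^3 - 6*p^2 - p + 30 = (p - 3)*(p^2 - 3*p - 10) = (p - 3)*(p + 2)*(p - 5)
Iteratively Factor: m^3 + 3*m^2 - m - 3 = (m + 3)*(m^2 - 1) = (m + 1)*(m + 3)*(m - 1)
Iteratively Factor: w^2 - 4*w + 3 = (w - 3)*(w - 1)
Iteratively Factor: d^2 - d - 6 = (d + 2)*(d - 3)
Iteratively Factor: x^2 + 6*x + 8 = (x + 2)*(x + 4)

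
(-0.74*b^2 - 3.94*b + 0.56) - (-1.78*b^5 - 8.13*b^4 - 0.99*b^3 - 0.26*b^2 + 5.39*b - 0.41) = 1.78*b^5 + 8.13*b^4 + 0.99*b^3 - 0.48*b^2 - 9.33*b + 0.97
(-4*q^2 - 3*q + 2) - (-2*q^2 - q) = -2*q^2 - 2*q + 2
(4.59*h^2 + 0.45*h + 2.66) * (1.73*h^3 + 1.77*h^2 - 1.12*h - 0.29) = 7.9407*h^5 + 8.9028*h^4 + 0.257499999999999*h^3 + 2.8731*h^2 - 3.1097*h - 0.7714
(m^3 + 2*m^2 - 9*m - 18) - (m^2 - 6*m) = m^3 + m^2 - 3*m - 18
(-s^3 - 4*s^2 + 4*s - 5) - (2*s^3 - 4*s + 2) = -3*s^3 - 4*s^2 + 8*s - 7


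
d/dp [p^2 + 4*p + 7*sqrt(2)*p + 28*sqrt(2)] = 2*p + 4 + 7*sqrt(2)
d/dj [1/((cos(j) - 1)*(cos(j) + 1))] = 2*cos(j)/sin(j)^3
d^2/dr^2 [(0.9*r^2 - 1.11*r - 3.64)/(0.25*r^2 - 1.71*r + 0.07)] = (0.63075*r^3 - 1.4595*r^2 + 9.45315*r - 21.416962)/(0.015625*r^6 - 0.320625*r^5 + 2.2062*r^4 - 5.179761*r^3 + 0.617736*r^2 - 0.025137*r + 0.000343)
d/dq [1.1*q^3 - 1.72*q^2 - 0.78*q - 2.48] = 3.3*q^2 - 3.44*q - 0.78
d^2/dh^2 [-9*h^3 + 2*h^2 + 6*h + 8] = 4 - 54*h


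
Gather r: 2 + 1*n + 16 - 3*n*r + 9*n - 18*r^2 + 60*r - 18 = 10*n - 18*r^2 + r*(60 - 3*n)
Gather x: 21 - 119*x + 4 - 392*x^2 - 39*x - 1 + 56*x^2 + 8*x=-336*x^2 - 150*x + 24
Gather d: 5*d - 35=5*d - 35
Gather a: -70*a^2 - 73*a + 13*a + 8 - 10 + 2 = -70*a^2 - 60*a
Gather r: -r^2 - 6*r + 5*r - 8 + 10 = -r^2 - r + 2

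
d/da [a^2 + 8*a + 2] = 2*a + 8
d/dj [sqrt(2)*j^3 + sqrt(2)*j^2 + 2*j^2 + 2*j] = 3*sqrt(2)*j^2 + 2*sqrt(2)*j + 4*j + 2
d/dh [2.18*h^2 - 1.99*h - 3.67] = 4.36*h - 1.99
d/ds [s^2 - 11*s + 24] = 2*s - 11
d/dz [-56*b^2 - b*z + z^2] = -b + 2*z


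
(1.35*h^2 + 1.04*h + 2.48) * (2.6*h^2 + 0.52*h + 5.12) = 3.51*h^4 + 3.406*h^3 + 13.9008*h^2 + 6.6144*h + 12.6976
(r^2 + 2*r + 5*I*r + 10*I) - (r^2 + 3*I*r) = 2*r + 2*I*r + 10*I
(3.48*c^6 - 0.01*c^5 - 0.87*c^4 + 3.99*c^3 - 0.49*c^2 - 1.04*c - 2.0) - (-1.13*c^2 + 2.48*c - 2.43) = 3.48*c^6 - 0.01*c^5 - 0.87*c^4 + 3.99*c^3 + 0.64*c^2 - 3.52*c + 0.43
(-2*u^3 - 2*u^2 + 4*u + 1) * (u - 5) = -2*u^4 + 8*u^3 + 14*u^2 - 19*u - 5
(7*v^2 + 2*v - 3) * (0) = 0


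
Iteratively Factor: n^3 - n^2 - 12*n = (n)*(n^2 - n - 12) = n*(n - 4)*(n + 3)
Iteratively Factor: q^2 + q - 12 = (q + 4)*(q - 3)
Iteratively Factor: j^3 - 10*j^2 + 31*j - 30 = (j - 5)*(j^2 - 5*j + 6) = (j - 5)*(j - 2)*(j - 3)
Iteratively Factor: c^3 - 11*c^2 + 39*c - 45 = (c - 5)*(c^2 - 6*c + 9) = (c - 5)*(c - 3)*(c - 3)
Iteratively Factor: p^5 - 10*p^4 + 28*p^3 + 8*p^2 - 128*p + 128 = (p - 4)*(p^4 - 6*p^3 + 4*p^2 + 24*p - 32) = (p - 4)^2*(p^3 - 2*p^2 - 4*p + 8) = (p - 4)^2*(p - 2)*(p^2 - 4) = (p - 4)^2*(p - 2)^2*(p + 2)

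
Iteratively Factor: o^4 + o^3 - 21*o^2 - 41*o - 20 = (o + 1)*(o^3 - 21*o - 20) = (o + 1)^2*(o^2 - o - 20) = (o - 5)*(o + 1)^2*(o + 4)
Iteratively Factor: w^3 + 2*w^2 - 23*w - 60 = (w + 4)*(w^2 - 2*w - 15) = (w + 3)*(w + 4)*(w - 5)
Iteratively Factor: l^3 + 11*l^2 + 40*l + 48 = (l + 3)*(l^2 + 8*l + 16) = (l + 3)*(l + 4)*(l + 4)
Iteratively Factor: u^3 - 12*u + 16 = (u - 2)*(u^2 + 2*u - 8) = (u - 2)*(u + 4)*(u - 2)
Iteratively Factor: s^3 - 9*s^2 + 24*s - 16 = (s - 1)*(s^2 - 8*s + 16) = (s - 4)*(s - 1)*(s - 4)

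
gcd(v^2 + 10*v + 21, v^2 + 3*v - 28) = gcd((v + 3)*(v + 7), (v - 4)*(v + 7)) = v + 7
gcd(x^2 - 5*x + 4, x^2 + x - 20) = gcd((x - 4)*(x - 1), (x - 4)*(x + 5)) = x - 4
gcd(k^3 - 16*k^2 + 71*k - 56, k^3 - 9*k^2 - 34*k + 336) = k^2 - 15*k + 56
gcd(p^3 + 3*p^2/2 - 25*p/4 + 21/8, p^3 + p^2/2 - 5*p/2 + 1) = p - 1/2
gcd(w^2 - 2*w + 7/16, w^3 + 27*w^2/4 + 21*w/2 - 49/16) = w - 1/4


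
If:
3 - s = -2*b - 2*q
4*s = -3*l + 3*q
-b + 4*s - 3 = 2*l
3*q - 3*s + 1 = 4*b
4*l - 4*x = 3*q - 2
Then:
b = -119/229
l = -242/229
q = -214/229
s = 21/229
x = 33/229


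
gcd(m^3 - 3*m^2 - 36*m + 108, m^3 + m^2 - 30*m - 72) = m - 6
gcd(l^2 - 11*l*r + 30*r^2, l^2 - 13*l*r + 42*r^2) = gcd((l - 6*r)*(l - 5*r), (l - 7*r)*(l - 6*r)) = -l + 6*r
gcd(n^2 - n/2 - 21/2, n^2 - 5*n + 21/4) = n - 7/2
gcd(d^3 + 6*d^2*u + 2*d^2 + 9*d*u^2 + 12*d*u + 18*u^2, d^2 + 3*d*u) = d + 3*u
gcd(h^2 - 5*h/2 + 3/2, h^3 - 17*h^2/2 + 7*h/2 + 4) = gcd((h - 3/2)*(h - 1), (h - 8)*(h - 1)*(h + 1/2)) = h - 1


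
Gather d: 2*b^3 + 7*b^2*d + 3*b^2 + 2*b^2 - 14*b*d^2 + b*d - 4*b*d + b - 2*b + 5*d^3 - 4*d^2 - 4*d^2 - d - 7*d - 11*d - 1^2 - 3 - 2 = 2*b^3 + 5*b^2 - b + 5*d^3 + d^2*(-14*b - 8) + d*(7*b^2 - 3*b - 19) - 6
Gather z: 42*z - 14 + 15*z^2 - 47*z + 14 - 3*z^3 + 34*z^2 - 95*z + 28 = -3*z^3 + 49*z^2 - 100*z + 28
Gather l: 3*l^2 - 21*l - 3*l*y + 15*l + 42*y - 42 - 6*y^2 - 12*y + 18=3*l^2 + l*(-3*y - 6) - 6*y^2 + 30*y - 24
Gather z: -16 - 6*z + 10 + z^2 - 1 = z^2 - 6*z - 7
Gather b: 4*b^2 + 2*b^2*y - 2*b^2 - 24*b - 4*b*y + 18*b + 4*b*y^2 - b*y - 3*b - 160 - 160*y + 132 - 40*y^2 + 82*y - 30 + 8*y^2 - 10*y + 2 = b^2*(2*y + 2) + b*(4*y^2 - 5*y - 9) - 32*y^2 - 88*y - 56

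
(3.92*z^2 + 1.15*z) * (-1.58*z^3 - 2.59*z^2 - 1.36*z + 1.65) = -6.1936*z^5 - 11.9698*z^4 - 8.3097*z^3 + 4.904*z^2 + 1.8975*z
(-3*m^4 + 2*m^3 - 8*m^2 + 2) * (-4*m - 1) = 12*m^5 - 5*m^4 + 30*m^3 + 8*m^2 - 8*m - 2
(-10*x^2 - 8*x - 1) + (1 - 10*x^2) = -20*x^2 - 8*x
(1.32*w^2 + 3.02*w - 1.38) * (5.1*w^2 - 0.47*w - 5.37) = 6.732*w^4 + 14.7816*w^3 - 15.5458*w^2 - 15.5688*w + 7.4106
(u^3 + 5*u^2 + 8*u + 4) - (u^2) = u^3 + 4*u^2 + 8*u + 4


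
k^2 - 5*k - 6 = (k - 6)*(k + 1)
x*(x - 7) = x^2 - 7*x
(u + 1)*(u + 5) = u^2 + 6*u + 5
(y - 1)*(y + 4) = y^2 + 3*y - 4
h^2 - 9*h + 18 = (h - 6)*(h - 3)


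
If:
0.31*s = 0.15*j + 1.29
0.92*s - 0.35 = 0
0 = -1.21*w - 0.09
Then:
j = -7.81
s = 0.38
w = -0.07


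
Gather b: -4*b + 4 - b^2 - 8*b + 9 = -b^2 - 12*b + 13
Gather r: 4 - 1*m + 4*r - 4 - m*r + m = r*(4 - m)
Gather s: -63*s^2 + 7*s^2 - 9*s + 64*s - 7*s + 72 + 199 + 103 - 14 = -56*s^2 + 48*s + 360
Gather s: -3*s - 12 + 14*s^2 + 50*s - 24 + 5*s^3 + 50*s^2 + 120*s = 5*s^3 + 64*s^2 + 167*s - 36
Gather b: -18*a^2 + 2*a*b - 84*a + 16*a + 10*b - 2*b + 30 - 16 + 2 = -18*a^2 - 68*a + b*(2*a + 8) + 16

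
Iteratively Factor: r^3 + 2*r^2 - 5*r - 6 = (r + 1)*(r^2 + r - 6) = (r - 2)*(r + 1)*(r + 3)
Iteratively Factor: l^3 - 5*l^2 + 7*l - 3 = (l - 1)*(l^2 - 4*l + 3) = (l - 3)*(l - 1)*(l - 1)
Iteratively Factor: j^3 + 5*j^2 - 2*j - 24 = (j - 2)*(j^2 + 7*j + 12) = (j - 2)*(j + 4)*(j + 3)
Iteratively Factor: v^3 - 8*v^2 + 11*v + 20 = (v - 4)*(v^2 - 4*v - 5) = (v - 5)*(v - 4)*(v + 1)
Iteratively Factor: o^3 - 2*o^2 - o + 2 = (o + 1)*(o^2 - 3*o + 2) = (o - 2)*(o + 1)*(o - 1)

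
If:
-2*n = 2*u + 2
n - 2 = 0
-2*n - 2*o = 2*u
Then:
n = 2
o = 1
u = -3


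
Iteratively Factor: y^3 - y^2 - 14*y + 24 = (y + 4)*(y^2 - 5*y + 6) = (y - 2)*(y + 4)*(y - 3)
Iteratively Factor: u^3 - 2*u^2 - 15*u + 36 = (u - 3)*(u^2 + u - 12) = (u - 3)^2*(u + 4)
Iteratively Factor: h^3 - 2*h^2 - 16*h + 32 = (h - 2)*(h^2 - 16) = (h - 4)*(h - 2)*(h + 4)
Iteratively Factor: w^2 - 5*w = (w - 5)*(w)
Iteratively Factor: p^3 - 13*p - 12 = (p - 4)*(p^2 + 4*p + 3) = (p - 4)*(p + 3)*(p + 1)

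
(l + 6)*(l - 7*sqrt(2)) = l^2 - 7*sqrt(2)*l + 6*l - 42*sqrt(2)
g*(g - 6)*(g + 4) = g^3 - 2*g^2 - 24*g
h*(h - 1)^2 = h^3 - 2*h^2 + h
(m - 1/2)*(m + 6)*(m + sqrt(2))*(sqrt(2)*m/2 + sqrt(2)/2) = sqrt(2)*m^4/2 + m^3 + 13*sqrt(2)*m^3/4 + 5*sqrt(2)*m^2/4 + 13*m^2/2 - 3*sqrt(2)*m/2 + 5*m/2 - 3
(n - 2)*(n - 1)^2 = n^3 - 4*n^2 + 5*n - 2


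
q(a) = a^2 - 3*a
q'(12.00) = 21.00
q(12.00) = 108.00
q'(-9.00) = -21.00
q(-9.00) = 108.00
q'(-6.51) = -16.02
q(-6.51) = 61.91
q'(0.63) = -1.74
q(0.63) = -1.49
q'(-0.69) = -4.38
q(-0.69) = 2.55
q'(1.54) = 0.08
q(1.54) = -2.25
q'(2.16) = 1.32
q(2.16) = -1.81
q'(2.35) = 1.70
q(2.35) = -1.53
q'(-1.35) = -5.70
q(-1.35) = 5.87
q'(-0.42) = -3.84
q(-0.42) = 1.44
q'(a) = 2*a - 3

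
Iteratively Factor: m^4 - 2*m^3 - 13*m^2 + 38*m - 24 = (m + 4)*(m^3 - 6*m^2 + 11*m - 6) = (m - 2)*(m + 4)*(m^2 - 4*m + 3) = (m - 3)*(m - 2)*(m + 4)*(m - 1)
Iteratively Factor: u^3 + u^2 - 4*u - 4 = (u + 2)*(u^2 - u - 2) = (u + 1)*(u + 2)*(u - 2)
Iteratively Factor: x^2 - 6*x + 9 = (x - 3)*(x - 3)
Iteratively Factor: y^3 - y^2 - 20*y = (y - 5)*(y^2 + 4*y) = y*(y - 5)*(y + 4)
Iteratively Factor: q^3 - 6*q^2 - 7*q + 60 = (q - 5)*(q^2 - q - 12) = (q - 5)*(q + 3)*(q - 4)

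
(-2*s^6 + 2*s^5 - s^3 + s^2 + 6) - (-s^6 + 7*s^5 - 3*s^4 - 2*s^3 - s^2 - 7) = -s^6 - 5*s^5 + 3*s^4 + s^3 + 2*s^2 + 13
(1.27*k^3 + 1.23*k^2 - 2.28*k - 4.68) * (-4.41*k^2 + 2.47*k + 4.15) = -5.6007*k^5 - 2.2874*k^4 + 18.3634*k^3 + 20.1117*k^2 - 21.0216*k - 19.422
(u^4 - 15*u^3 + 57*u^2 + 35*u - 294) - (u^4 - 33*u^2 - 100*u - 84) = -15*u^3 + 90*u^2 + 135*u - 210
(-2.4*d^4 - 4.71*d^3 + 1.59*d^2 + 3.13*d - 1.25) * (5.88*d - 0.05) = -14.112*d^5 - 27.5748*d^4 + 9.5847*d^3 + 18.3249*d^2 - 7.5065*d + 0.0625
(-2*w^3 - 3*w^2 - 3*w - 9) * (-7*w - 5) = 14*w^4 + 31*w^3 + 36*w^2 + 78*w + 45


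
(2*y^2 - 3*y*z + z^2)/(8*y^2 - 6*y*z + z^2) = (y - z)/(4*y - z)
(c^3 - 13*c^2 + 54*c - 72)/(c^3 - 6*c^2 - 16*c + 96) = (c - 3)/(c + 4)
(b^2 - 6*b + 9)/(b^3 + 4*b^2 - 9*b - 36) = (b - 3)/(b^2 + 7*b + 12)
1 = 1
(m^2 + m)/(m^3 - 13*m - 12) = m/(m^2 - m - 12)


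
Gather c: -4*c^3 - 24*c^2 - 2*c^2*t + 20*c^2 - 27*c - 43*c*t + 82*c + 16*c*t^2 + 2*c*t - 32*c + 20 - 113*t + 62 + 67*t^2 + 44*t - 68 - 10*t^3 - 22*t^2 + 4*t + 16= -4*c^3 + c^2*(-2*t - 4) + c*(16*t^2 - 41*t + 23) - 10*t^3 + 45*t^2 - 65*t + 30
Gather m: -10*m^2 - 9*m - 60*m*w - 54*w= -10*m^2 + m*(-60*w - 9) - 54*w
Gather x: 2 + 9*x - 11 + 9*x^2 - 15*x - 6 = 9*x^2 - 6*x - 15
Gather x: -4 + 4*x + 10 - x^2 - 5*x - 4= -x^2 - x + 2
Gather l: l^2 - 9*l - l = l^2 - 10*l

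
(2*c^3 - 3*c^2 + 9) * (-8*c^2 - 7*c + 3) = -16*c^5 + 10*c^4 + 27*c^3 - 81*c^2 - 63*c + 27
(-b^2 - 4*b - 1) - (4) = -b^2 - 4*b - 5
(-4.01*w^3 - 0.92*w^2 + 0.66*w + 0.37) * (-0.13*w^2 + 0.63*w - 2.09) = 0.5213*w^5 - 2.4067*w^4 + 7.7155*w^3 + 2.2905*w^2 - 1.1463*w - 0.7733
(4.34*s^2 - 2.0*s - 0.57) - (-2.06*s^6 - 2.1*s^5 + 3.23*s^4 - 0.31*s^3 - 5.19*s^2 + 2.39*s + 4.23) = 2.06*s^6 + 2.1*s^5 - 3.23*s^4 + 0.31*s^3 + 9.53*s^2 - 4.39*s - 4.8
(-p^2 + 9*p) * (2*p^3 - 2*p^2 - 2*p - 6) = -2*p^5 + 20*p^4 - 16*p^3 - 12*p^2 - 54*p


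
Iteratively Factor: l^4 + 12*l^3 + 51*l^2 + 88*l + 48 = (l + 3)*(l^3 + 9*l^2 + 24*l + 16) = (l + 3)*(l + 4)*(l^2 + 5*l + 4) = (l + 1)*(l + 3)*(l + 4)*(l + 4)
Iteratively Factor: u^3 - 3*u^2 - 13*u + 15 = (u - 1)*(u^2 - 2*u - 15) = (u - 5)*(u - 1)*(u + 3)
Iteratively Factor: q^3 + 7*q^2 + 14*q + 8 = (q + 4)*(q^2 + 3*q + 2) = (q + 2)*(q + 4)*(q + 1)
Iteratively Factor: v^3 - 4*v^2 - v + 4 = (v + 1)*(v^2 - 5*v + 4) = (v - 4)*(v + 1)*(v - 1)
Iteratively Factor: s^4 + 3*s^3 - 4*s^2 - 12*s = (s - 2)*(s^3 + 5*s^2 + 6*s) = s*(s - 2)*(s^2 + 5*s + 6) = s*(s - 2)*(s + 3)*(s + 2)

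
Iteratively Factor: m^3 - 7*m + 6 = (m - 1)*(m^2 + m - 6) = (m - 1)*(m + 3)*(m - 2)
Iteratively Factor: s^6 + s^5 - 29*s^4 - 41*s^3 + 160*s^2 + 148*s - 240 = (s + 4)*(s^5 - 3*s^4 - 17*s^3 + 27*s^2 + 52*s - 60) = (s - 2)*(s + 4)*(s^4 - s^3 - 19*s^2 - 11*s + 30) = (s - 5)*(s - 2)*(s + 4)*(s^3 + 4*s^2 + s - 6) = (s - 5)*(s - 2)*(s + 2)*(s + 4)*(s^2 + 2*s - 3) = (s - 5)*(s - 2)*(s + 2)*(s + 3)*(s + 4)*(s - 1)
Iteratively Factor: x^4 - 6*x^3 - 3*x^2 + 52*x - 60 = (x - 5)*(x^3 - x^2 - 8*x + 12) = (x - 5)*(x - 2)*(x^2 + x - 6) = (x - 5)*(x - 2)*(x + 3)*(x - 2)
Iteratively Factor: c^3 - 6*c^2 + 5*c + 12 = (c - 4)*(c^2 - 2*c - 3) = (c - 4)*(c + 1)*(c - 3)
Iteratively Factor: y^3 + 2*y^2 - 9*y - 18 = (y - 3)*(y^2 + 5*y + 6) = (y - 3)*(y + 2)*(y + 3)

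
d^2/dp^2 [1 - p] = 0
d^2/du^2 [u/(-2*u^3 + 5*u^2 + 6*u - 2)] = 2*(-4*u*(-3*u^2 + 5*u + 3)^2 + (6*u^2 + u*(6*u - 5) - 10*u - 6)*(2*u^3 - 5*u^2 - 6*u + 2))/(2*u^3 - 5*u^2 - 6*u + 2)^3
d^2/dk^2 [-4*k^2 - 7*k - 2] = -8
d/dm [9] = 0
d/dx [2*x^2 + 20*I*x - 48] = 4*x + 20*I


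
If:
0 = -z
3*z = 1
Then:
No Solution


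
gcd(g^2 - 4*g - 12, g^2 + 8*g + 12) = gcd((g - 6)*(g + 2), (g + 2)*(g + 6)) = g + 2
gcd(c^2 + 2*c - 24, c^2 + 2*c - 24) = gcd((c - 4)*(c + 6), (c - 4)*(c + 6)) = c^2 + 2*c - 24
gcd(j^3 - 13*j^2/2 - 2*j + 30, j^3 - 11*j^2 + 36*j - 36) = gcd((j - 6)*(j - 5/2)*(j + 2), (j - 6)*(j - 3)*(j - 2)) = j - 6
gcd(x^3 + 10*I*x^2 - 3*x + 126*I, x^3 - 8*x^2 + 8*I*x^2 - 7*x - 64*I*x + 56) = x + 7*I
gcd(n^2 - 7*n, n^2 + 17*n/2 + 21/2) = 1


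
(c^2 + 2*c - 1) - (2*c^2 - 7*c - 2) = -c^2 + 9*c + 1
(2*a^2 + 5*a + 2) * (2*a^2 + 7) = 4*a^4 + 10*a^3 + 18*a^2 + 35*a + 14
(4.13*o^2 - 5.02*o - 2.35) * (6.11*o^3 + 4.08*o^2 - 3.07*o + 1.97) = 25.2343*o^5 - 13.8218*o^4 - 47.5192*o^3 + 13.9595*o^2 - 2.6749*o - 4.6295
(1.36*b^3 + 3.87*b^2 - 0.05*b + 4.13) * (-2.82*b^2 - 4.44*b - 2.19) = -3.8352*b^5 - 16.9518*b^4 - 20.0202*b^3 - 19.8999*b^2 - 18.2277*b - 9.0447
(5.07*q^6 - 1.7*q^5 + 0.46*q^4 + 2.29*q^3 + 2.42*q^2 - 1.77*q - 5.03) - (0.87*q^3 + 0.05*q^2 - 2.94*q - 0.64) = 5.07*q^6 - 1.7*q^5 + 0.46*q^4 + 1.42*q^3 + 2.37*q^2 + 1.17*q - 4.39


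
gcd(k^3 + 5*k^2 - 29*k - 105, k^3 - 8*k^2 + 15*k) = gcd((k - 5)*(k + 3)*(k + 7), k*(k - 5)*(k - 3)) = k - 5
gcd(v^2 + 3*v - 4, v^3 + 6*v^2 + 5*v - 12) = v^2 + 3*v - 4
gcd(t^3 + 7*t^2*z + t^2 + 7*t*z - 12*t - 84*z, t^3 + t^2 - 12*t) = t^2 + t - 12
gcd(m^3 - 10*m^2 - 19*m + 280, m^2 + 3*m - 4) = 1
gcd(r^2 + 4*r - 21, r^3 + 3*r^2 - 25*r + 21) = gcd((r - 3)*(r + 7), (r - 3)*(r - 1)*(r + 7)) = r^2 + 4*r - 21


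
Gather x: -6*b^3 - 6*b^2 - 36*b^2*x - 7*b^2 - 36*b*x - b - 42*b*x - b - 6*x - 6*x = -6*b^3 - 13*b^2 - 2*b + x*(-36*b^2 - 78*b - 12)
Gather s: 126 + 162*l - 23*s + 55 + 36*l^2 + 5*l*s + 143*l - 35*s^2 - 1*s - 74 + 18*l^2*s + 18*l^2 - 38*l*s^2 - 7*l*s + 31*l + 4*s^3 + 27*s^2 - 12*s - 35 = 54*l^2 + 336*l + 4*s^3 + s^2*(-38*l - 8) + s*(18*l^2 - 2*l - 36) + 72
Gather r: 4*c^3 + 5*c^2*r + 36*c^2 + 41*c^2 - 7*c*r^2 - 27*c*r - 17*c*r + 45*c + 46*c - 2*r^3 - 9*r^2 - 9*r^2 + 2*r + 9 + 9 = 4*c^3 + 77*c^2 + 91*c - 2*r^3 + r^2*(-7*c - 18) + r*(5*c^2 - 44*c + 2) + 18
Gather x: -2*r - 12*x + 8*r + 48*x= 6*r + 36*x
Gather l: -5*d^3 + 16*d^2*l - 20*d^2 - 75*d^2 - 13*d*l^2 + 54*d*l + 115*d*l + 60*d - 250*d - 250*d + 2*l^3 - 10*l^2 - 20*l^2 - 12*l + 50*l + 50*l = -5*d^3 - 95*d^2 - 440*d + 2*l^3 + l^2*(-13*d - 30) + l*(16*d^2 + 169*d + 88)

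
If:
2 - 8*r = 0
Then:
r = 1/4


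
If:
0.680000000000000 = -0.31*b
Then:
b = -2.19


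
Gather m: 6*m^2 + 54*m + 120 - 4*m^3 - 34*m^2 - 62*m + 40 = -4*m^3 - 28*m^2 - 8*m + 160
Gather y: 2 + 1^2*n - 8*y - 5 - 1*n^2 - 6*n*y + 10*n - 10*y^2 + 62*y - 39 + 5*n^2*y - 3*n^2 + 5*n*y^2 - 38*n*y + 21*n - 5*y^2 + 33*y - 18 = -4*n^2 + 32*n + y^2*(5*n - 15) + y*(5*n^2 - 44*n + 87) - 60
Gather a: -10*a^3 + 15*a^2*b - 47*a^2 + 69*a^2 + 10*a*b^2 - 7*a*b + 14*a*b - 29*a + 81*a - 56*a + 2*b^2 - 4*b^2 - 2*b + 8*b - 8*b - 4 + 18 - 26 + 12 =-10*a^3 + a^2*(15*b + 22) + a*(10*b^2 + 7*b - 4) - 2*b^2 - 2*b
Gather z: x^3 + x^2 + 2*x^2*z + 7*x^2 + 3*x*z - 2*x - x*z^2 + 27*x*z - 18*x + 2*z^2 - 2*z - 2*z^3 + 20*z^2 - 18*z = x^3 + 8*x^2 - 20*x - 2*z^3 + z^2*(22 - x) + z*(2*x^2 + 30*x - 20)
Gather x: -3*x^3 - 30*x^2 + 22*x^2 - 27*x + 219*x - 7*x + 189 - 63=-3*x^3 - 8*x^2 + 185*x + 126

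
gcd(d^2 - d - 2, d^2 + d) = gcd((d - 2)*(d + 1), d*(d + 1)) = d + 1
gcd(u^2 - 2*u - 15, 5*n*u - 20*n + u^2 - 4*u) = 1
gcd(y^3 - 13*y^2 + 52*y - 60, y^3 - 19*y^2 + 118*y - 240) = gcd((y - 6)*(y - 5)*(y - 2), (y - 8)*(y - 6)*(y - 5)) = y^2 - 11*y + 30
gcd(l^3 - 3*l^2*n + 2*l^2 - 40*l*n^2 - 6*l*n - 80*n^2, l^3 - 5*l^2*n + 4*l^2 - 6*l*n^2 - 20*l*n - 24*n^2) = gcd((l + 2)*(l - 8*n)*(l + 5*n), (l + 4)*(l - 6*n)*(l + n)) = 1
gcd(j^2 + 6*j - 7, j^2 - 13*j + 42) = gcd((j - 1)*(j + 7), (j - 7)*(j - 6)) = 1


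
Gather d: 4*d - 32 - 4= 4*d - 36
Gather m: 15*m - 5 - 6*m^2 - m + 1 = -6*m^2 + 14*m - 4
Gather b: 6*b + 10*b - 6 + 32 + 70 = 16*b + 96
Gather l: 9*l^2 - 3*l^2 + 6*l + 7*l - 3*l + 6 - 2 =6*l^2 + 10*l + 4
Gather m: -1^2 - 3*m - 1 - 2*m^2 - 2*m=-2*m^2 - 5*m - 2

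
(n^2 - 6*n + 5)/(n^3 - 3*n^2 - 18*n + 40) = (n - 1)/(n^2 + 2*n - 8)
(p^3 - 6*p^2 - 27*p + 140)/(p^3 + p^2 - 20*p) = (p - 7)/p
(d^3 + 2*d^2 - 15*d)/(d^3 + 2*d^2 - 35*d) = (d^2 + 2*d - 15)/(d^2 + 2*d - 35)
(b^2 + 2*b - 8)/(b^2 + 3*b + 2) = (b^2 + 2*b - 8)/(b^2 + 3*b + 2)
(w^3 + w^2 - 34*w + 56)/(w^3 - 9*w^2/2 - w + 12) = 2*(w + 7)/(2*w + 3)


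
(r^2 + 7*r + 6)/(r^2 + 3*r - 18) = (r + 1)/(r - 3)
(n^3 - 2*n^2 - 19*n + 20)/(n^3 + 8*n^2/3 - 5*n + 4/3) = 3*(n - 5)/(3*n - 1)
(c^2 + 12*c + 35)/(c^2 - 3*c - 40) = (c + 7)/(c - 8)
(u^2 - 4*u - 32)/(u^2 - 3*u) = (u^2 - 4*u - 32)/(u*(u - 3))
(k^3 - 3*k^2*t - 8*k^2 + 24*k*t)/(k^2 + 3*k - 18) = k*(k^2 - 3*k*t - 8*k + 24*t)/(k^2 + 3*k - 18)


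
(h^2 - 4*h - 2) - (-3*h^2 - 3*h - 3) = 4*h^2 - h + 1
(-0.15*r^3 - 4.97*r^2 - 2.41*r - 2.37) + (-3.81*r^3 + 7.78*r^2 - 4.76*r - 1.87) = -3.96*r^3 + 2.81*r^2 - 7.17*r - 4.24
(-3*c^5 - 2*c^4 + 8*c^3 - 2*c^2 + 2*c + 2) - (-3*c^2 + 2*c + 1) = -3*c^5 - 2*c^4 + 8*c^3 + c^2 + 1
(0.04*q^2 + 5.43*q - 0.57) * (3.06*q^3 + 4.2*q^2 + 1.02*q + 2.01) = 0.1224*q^5 + 16.7838*q^4 + 21.1026*q^3 + 3.225*q^2 + 10.3329*q - 1.1457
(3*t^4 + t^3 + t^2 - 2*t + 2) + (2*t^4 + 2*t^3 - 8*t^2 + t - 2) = 5*t^4 + 3*t^3 - 7*t^2 - t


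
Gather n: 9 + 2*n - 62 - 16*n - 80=-14*n - 133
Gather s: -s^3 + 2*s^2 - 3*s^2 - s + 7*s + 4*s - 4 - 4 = -s^3 - s^2 + 10*s - 8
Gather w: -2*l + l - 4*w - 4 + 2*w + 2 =-l - 2*w - 2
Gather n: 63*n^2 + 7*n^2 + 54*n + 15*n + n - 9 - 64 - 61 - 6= 70*n^2 + 70*n - 140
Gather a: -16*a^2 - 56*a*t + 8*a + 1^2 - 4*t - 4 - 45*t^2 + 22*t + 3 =-16*a^2 + a*(8 - 56*t) - 45*t^2 + 18*t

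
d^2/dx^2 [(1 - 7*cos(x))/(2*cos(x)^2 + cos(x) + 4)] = (252*sin(x)^4*cos(x) - 30*sin(x)^4 + 33*sin(x)^2 + 303*cos(x)/2 - 87*cos(3*x)/2 - 14*cos(5*x) + 39)/(-2*sin(x)^2 + cos(x) + 6)^3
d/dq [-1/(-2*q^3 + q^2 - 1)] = 2*q*(1 - 3*q)/(2*q^3 - q^2 + 1)^2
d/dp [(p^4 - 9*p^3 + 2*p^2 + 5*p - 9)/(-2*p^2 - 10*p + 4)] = (-2*p^5 - 6*p^4 + 98*p^3 - 59*p^2 - 10*p - 35)/(2*(p^4 + 10*p^3 + 21*p^2 - 20*p + 4))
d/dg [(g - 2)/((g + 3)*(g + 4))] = (-g^2 + 4*g + 26)/(g^4 + 14*g^3 + 73*g^2 + 168*g + 144)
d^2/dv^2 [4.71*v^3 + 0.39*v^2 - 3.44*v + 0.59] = 28.26*v + 0.78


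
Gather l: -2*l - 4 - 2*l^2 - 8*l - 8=-2*l^2 - 10*l - 12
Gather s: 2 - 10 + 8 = 0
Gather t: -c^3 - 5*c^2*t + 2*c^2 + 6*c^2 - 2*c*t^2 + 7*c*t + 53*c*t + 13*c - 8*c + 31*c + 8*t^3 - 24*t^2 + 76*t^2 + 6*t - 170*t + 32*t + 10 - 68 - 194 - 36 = -c^3 + 8*c^2 + 36*c + 8*t^3 + t^2*(52 - 2*c) + t*(-5*c^2 + 60*c - 132) - 288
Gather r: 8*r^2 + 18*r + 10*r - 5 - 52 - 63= 8*r^2 + 28*r - 120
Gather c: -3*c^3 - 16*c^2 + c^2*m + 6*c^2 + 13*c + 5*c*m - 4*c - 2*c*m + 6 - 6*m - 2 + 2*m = -3*c^3 + c^2*(m - 10) + c*(3*m + 9) - 4*m + 4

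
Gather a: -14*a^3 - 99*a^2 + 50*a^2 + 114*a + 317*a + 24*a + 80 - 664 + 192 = -14*a^3 - 49*a^2 + 455*a - 392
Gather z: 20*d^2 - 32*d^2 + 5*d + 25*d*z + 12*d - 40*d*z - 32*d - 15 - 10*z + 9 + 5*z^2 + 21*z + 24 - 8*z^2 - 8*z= -12*d^2 - 15*d - 3*z^2 + z*(3 - 15*d) + 18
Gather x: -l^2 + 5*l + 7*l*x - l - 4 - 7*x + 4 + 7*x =-l^2 + 7*l*x + 4*l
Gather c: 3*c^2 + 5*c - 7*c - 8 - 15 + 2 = 3*c^2 - 2*c - 21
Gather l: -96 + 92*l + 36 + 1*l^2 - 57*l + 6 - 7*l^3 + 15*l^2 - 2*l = -7*l^3 + 16*l^2 + 33*l - 54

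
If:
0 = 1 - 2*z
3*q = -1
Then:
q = -1/3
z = 1/2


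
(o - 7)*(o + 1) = o^2 - 6*o - 7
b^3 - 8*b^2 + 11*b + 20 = (b - 5)*(b - 4)*(b + 1)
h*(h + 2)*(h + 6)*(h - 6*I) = h^4 + 8*h^3 - 6*I*h^3 + 12*h^2 - 48*I*h^2 - 72*I*h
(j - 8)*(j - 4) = j^2 - 12*j + 32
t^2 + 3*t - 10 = (t - 2)*(t + 5)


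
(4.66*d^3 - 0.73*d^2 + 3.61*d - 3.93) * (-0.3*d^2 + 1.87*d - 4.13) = -1.398*d^5 + 8.9332*d^4 - 21.6939*d^3 + 10.9446*d^2 - 22.2584*d + 16.2309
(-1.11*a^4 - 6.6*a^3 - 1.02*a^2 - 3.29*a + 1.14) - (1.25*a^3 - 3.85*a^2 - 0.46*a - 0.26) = -1.11*a^4 - 7.85*a^3 + 2.83*a^2 - 2.83*a + 1.4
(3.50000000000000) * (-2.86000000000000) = -10.0100000000000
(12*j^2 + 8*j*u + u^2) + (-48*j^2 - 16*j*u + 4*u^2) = -36*j^2 - 8*j*u + 5*u^2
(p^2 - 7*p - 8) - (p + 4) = p^2 - 8*p - 12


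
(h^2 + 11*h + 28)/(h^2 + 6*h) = (h^2 + 11*h + 28)/(h*(h + 6))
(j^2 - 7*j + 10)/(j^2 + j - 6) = (j - 5)/(j + 3)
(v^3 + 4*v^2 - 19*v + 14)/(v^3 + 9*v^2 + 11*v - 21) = (v - 2)/(v + 3)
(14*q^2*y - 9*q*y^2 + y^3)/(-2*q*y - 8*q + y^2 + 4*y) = y*(-7*q + y)/(y + 4)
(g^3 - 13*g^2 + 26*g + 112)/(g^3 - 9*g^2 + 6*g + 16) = (g^2 - 5*g - 14)/(g^2 - g - 2)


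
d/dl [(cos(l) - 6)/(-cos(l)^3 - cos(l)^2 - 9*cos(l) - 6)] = (21*cos(l) + 17*cos(2*l) - cos(3*l) + 137)*sin(l)/(2*(cos(l)^3 + cos(l)^2 + 9*cos(l) + 6)^2)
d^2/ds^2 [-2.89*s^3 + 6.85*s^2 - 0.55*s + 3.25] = 13.7 - 17.34*s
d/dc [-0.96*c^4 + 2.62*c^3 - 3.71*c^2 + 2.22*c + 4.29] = -3.84*c^3 + 7.86*c^2 - 7.42*c + 2.22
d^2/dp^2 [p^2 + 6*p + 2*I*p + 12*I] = 2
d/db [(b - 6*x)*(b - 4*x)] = 2*b - 10*x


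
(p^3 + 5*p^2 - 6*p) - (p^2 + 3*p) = p^3 + 4*p^2 - 9*p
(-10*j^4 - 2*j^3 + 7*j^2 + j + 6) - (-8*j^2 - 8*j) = -10*j^4 - 2*j^3 + 15*j^2 + 9*j + 6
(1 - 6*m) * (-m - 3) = 6*m^2 + 17*m - 3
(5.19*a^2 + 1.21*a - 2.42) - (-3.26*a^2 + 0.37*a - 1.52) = 8.45*a^2 + 0.84*a - 0.9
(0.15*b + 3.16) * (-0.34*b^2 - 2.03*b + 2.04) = -0.051*b^3 - 1.3789*b^2 - 6.1088*b + 6.4464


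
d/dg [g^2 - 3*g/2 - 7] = 2*g - 3/2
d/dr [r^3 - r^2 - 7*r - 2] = 3*r^2 - 2*r - 7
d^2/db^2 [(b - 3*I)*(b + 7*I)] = 2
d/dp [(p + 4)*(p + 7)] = 2*p + 11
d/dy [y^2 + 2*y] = 2*y + 2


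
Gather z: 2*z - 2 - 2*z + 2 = 0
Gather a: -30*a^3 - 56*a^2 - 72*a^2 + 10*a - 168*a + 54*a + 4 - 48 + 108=-30*a^3 - 128*a^2 - 104*a + 64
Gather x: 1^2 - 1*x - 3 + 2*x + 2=x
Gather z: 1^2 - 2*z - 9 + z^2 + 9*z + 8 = z^2 + 7*z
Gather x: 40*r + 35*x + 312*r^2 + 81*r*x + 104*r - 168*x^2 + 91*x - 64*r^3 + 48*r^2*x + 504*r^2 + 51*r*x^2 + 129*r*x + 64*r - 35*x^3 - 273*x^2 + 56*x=-64*r^3 + 816*r^2 + 208*r - 35*x^3 + x^2*(51*r - 441) + x*(48*r^2 + 210*r + 182)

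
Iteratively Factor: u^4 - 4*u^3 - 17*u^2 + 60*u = (u - 5)*(u^3 + u^2 - 12*u) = u*(u - 5)*(u^2 + u - 12) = u*(u - 5)*(u + 4)*(u - 3)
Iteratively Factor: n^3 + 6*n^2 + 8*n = (n + 4)*(n^2 + 2*n) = n*(n + 4)*(n + 2)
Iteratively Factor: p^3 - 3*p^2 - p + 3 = (p - 3)*(p^2 - 1) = (p - 3)*(p - 1)*(p + 1)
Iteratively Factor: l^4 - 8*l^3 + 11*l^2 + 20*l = (l + 1)*(l^3 - 9*l^2 + 20*l) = (l - 4)*(l + 1)*(l^2 - 5*l) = l*(l - 4)*(l + 1)*(l - 5)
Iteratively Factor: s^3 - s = (s - 1)*(s^2 + s) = s*(s - 1)*(s + 1)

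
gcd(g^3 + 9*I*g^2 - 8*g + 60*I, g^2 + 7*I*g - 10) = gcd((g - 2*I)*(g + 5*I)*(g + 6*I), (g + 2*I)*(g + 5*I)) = g + 5*I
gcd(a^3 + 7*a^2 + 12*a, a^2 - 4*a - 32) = a + 4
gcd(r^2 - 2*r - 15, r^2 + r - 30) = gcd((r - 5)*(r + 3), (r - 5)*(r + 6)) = r - 5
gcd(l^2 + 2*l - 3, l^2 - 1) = l - 1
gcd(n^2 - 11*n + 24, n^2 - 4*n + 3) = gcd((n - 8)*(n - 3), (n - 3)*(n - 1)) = n - 3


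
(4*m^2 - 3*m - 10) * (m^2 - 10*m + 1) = 4*m^4 - 43*m^3 + 24*m^2 + 97*m - 10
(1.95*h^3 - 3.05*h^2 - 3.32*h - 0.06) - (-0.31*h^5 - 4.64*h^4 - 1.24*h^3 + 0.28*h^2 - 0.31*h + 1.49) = 0.31*h^5 + 4.64*h^4 + 3.19*h^3 - 3.33*h^2 - 3.01*h - 1.55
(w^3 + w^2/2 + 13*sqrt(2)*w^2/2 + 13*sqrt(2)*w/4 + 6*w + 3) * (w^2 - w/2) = w^5 + 13*sqrt(2)*w^4/2 + 23*w^3/4 - 13*sqrt(2)*w^2/8 - 3*w/2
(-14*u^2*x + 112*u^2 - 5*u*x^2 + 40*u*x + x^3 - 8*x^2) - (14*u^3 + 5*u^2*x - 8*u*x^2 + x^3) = -14*u^3 - 19*u^2*x + 112*u^2 + 3*u*x^2 + 40*u*x - 8*x^2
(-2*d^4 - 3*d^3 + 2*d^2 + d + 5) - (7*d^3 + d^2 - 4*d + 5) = -2*d^4 - 10*d^3 + d^2 + 5*d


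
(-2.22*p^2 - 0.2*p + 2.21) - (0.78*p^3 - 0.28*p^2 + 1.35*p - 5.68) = -0.78*p^3 - 1.94*p^2 - 1.55*p + 7.89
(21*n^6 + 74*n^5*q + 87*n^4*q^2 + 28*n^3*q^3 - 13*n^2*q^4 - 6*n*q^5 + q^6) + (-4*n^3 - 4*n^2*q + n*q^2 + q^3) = 21*n^6 + 74*n^5*q + 87*n^4*q^2 + 28*n^3*q^3 - 4*n^3 - 13*n^2*q^4 - 4*n^2*q - 6*n*q^5 + n*q^2 + q^6 + q^3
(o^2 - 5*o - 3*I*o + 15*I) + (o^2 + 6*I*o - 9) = 2*o^2 - 5*o + 3*I*o - 9 + 15*I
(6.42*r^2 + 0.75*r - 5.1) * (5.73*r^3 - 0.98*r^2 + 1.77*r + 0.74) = 36.7866*r^5 - 1.9941*r^4 - 18.5946*r^3 + 11.0763*r^2 - 8.472*r - 3.774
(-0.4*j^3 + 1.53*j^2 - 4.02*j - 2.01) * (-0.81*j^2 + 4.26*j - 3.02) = 0.324*j^5 - 2.9433*j^4 + 10.982*j^3 - 20.1177*j^2 + 3.5778*j + 6.0702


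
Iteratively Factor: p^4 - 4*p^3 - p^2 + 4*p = (p - 1)*(p^3 - 3*p^2 - 4*p) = p*(p - 1)*(p^2 - 3*p - 4) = p*(p - 1)*(p + 1)*(p - 4)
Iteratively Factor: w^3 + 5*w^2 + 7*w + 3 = (w + 3)*(w^2 + 2*w + 1) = (w + 1)*(w + 3)*(w + 1)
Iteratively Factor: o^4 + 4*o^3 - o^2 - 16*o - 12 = (o + 3)*(o^3 + o^2 - 4*o - 4) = (o + 1)*(o + 3)*(o^2 - 4) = (o + 1)*(o + 2)*(o + 3)*(o - 2)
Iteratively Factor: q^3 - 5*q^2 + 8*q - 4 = (q - 2)*(q^2 - 3*q + 2) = (q - 2)^2*(q - 1)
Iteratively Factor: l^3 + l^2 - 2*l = (l - 1)*(l^2 + 2*l) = l*(l - 1)*(l + 2)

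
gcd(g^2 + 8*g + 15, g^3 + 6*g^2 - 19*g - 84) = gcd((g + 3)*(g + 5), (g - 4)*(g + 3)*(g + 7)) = g + 3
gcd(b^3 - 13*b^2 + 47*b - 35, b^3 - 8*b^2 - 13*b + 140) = b^2 - 12*b + 35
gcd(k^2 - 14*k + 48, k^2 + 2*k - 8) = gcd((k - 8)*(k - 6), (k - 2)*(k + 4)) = 1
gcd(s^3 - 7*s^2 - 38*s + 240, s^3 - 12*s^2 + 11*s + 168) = s - 8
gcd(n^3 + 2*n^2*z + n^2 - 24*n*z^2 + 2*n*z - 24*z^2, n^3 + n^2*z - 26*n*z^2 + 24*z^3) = -n^2 - 2*n*z + 24*z^2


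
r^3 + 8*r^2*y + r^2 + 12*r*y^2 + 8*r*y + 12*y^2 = (r + 1)*(r + 2*y)*(r + 6*y)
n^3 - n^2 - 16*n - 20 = (n - 5)*(n + 2)^2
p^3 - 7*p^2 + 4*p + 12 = (p - 6)*(p - 2)*(p + 1)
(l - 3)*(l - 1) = l^2 - 4*l + 3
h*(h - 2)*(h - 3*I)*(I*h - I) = I*h^4 + 3*h^3 - 3*I*h^3 - 9*h^2 + 2*I*h^2 + 6*h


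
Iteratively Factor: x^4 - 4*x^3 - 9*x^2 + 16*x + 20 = (x + 2)*(x^3 - 6*x^2 + 3*x + 10) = (x + 1)*(x + 2)*(x^2 - 7*x + 10) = (x - 5)*(x + 1)*(x + 2)*(x - 2)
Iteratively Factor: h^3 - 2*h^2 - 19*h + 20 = (h + 4)*(h^2 - 6*h + 5) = (h - 5)*(h + 4)*(h - 1)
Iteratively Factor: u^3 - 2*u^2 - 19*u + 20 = (u + 4)*(u^2 - 6*u + 5) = (u - 1)*(u + 4)*(u - 5)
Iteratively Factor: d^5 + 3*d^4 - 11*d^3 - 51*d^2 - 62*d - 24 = (d + 3)*(d^4 - 11*d^2 - 18*d - 8) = (d + 1)*(d + 3)*(d^3 - d^2 - 10*d - 8) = (d + 1)*(d + 2)*(d + 3)*(d^2 - 3*d - 4) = (d - 4)*(d + 1)*(d + 2)*(d + 3)*(d + 1)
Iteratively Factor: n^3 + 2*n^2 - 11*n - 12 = (n + 1)*(n^2 + n - 12) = (n - 3)*(n + 1)*(n + 4)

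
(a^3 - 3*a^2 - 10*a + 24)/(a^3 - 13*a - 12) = (a - 2)/(a + 1)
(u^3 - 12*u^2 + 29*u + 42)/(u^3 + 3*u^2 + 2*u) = (u^2 - 13*u + 42)/(u*(u + 2))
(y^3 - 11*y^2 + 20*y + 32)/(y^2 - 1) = (y^2 - 12*y + 32)/(y - 1)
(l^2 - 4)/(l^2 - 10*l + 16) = (l + 2)/(l - 8)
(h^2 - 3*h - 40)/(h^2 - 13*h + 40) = (h + 5)/(h - 5)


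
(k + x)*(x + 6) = k*x + 6*k + x^2 + 6*x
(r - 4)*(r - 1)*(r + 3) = r^3 - 2*r^2 - 11*r + 12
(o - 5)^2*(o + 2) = o^3 - 8*o^2 + 5*o + 50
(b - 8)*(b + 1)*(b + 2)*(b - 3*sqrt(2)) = b^4 - 5*b^3 - 3*sqrt(2)*b^3 - 22*b^2 + 15*sqrt(2)*b^2 - 16*b + 66*sqrt(2)*b + 48*sqrt(2)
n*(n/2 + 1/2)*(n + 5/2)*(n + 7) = n^4/2 + 21*n^3/4 + 27*n^2/2 + 35*n/4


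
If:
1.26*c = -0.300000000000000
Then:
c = -0.24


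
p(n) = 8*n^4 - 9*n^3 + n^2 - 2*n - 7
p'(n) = 32*n^3 - 27*n^2 + 2*n - 2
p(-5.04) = 6342.63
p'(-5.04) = -4794.69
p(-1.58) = 84.01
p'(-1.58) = -198.78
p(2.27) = 100.76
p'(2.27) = 237.72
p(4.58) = 2660.24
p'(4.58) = 2515.10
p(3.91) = 1332.29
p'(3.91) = 1505.89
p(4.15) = 1731.58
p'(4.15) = 1828.44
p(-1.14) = 23.43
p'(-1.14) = -86.78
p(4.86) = 3436.86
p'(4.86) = 3043.31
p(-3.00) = 899.00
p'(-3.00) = -1115.00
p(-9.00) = 59141.00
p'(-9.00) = -25535.00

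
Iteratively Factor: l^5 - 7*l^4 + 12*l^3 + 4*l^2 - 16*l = (l - 2)*(l^4 - 5*l^3 + 2*l^2 + 8*l) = (l - 4)*(l - 2)*(l^3 - l^2 - 2*l) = (l - 4)*(l - 2)^2*(l^2 + l) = l*(l - 4)*(l - 2)^2*(l + 1)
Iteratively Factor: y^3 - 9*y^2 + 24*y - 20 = (y - 2)*(y^2 - 7*y + 10) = (y - 5)*(y - 2)*(y - 2)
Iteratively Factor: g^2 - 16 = (g - 4)*(g + 4)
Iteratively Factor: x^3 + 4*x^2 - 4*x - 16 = (x + 2)*(x^2 + 2*x - 8) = (x - 2)*(x + 2)*(x + 4)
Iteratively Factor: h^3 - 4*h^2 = (h)*(h^2 - 4*h) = h^2*(h - 4)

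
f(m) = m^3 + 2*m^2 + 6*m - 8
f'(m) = 3*m^2 + 4*m + 6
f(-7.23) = -324.77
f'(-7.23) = 133.90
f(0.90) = -0.25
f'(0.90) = 12.03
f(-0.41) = -10.19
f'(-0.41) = 4.86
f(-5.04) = -115.46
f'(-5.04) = 62.04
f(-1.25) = -14.33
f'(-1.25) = 5.69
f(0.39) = -5.30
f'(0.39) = 8.02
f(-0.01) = -8.06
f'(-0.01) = 5.96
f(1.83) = 15.81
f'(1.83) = 23.37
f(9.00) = 937.00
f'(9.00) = 285.00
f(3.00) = 55.00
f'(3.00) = 45.00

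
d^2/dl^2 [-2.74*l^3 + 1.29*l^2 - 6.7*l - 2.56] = 2.58 - 16.44*l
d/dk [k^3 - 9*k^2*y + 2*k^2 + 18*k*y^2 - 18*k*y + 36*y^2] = 3*k^2 - 18*k*y + 4*k + 18*y^2 - 18*y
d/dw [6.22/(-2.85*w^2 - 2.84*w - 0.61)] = (35.454*w + 17.6648)/(2.85*w^2 + 2.84*w + 0.61)^2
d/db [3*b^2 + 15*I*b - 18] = 6*b + 15*I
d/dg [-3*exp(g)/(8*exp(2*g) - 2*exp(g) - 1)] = (24*exp(2*g) + 3)*exp(g)/(64*exp(4*g) - 32*exp(3*g) - 12*exp(2*g) + 4*exp(g) + 1)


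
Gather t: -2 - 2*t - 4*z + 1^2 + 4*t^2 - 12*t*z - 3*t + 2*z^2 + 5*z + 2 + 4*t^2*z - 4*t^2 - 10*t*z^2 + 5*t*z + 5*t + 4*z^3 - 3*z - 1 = 4*t^2*z + t*(-10*z^2 - 7*z) + 4*z^3 + 2*z^2 - 2*z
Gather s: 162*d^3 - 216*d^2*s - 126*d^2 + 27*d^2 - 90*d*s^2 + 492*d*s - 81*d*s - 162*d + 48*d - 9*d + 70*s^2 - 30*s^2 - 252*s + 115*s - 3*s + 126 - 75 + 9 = 162*d^3 - 99*d^2 - 123*d + s^2*(40 - 90*d) + s*(-216*d^2 + 411*d - 140) + 60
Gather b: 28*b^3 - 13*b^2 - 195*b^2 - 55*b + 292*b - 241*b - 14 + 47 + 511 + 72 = 28*b^3 - 208*b^2 - 4*b + 616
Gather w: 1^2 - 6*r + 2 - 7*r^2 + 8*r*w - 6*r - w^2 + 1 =-7*r^2 + 8*r*w - 12*r - w^2 + 4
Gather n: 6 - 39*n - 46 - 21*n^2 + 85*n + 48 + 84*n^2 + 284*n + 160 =63*n^2 + 330*n + 168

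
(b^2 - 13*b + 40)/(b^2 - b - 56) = (b - 5)/(b + 7)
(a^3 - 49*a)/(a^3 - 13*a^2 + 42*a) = (a + 7)/(a - 6)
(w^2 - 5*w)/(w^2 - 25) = w/(w + 5)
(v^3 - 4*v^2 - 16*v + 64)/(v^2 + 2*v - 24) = (v^2 - 16)/(v + 6)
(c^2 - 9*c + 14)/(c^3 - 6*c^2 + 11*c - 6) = (c - 7)/(c^2 - 4*c + 3)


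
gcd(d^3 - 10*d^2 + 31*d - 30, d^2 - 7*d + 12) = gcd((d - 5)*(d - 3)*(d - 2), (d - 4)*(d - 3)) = d - 3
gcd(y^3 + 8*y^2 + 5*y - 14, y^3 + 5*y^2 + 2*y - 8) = y^2 + y - 2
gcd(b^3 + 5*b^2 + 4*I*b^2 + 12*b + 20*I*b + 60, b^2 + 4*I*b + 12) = b^2 + 4*I*b + 12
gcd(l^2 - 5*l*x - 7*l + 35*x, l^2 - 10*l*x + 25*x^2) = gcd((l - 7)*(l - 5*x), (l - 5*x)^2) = -l + 5*x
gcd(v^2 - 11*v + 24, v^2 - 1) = 1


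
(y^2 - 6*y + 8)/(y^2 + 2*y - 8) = (y - 4)/(y + 4)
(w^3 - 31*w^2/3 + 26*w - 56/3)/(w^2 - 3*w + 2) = (3*w^2 - 25*w + 28)/(3*(w - 1))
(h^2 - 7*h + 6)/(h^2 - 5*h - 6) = (h - 1)/(h + 1)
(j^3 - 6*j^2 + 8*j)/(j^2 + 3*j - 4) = j*(j^2 - 6*j + 8)/(j^2 + 3*j - 4)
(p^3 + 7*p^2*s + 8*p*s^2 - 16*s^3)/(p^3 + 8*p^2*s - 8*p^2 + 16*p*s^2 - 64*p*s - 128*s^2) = (p - s)/(p - 8)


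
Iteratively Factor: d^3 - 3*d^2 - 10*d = (d + 2)*(d^2 - 5*d) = d*(d + 2)*(d - 5)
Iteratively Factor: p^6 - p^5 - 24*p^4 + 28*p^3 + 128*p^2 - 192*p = (p - 2)*(p^5 + p^4 - 22*p^3 - 16*p^2 + 96*p) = (p - 2)^2*(p^4 + 3*p^3 - 16*p^2 - 48*p) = (p - 4)*(p - 2)^2*(p^3 + 7*p^2 + 12*p) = (p - 4)*(p - 2)^2*(p + 3)*(p^2 + 4*p) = (p - 4)*(p - 2)^2*(p + 3)*(p + 4)*(p)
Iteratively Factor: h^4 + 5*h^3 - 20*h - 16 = (h + 1)*(h^3 + 4*h^2 - 4*h - 16) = (h + 1)*(h + 2)*(h^2 + 2*h - 8) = (h - 2)*(h + 1)*(h + 2)*(h + 4)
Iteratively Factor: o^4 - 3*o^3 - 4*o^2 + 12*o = (o - 2)*(o^3 - o^2 - 6*o) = (o - 3)*(o - 2)*(o^2 + 2*o) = o*(o - 3)*(o - 2)*(o + 2)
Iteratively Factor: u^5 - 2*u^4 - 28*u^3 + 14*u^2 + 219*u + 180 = (u + 3)*(u^4 - 5*u^3 - 13*u^2 + 53*u + 60) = (u + 3)^2*(u^3 - 8*u^2 + 11*u + 20) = (u + 1)*(u + 3)^2*(u^2 - 9*u + 20) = (u - 4)*(u + 1)*(u + 3)^2*(u - 5)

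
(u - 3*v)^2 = u^2 - 6*u*v + 9*v^2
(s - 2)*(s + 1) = s^2 - s - 2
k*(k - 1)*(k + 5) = k^3 + 4*k^2 - 5*k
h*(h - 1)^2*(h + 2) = h^4 - 3*h^2 + 2*h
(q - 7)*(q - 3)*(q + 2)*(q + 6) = q^4 - 2*q^3 - 47*q^2 + 48*q + 252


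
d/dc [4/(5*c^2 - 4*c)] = 8*(2 - 5*c)/(c^2*(5*c - 4)^2)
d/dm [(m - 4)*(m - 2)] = 2*m - 6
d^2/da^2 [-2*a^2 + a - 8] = -4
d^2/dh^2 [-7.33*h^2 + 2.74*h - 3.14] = -14.6600000000000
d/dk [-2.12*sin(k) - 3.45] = -2.12*cos(k)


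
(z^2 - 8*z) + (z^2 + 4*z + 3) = 2*z^2 - 4*z + 3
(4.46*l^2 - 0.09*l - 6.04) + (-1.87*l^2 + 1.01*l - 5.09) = 2.59*l^2 + 0.92*l - 11.13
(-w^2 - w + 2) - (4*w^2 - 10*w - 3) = -5*w^2 + 9*w + 5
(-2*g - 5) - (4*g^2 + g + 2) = -4*g^2 - 3*g - 7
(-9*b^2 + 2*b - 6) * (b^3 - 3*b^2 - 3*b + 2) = -9*b^5 + 29*b^4 + 15*b^3 - 6*b^2 + 22*b - 12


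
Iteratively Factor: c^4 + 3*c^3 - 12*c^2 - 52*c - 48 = (c + 3)*(c^3 - 12*c - 16) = (c + 2)*(c + 3)*(c^2 - 2*c - 8) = (c + 2)^2*(c + 3)*(c - 4)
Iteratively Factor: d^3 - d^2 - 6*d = (d)*(d^2 - d - 6) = d*(d + 2)*(d - 3)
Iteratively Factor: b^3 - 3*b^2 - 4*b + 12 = (b - 3)*(b^2 - 4) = (b - 3)*(b + 2)*(b - 2)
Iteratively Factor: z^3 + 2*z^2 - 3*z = (z + 3)*(z^2 - z) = (z - 1)*(z + 3)*(z)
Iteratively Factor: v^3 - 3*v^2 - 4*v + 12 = (v - 2)*(v^2 - v - 6) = (v - 3)*(v - 2)*(v + 2)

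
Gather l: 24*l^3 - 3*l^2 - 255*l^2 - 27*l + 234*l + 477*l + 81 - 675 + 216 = 24*l^3 - 258*l^2 + 684*l - 378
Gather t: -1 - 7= -8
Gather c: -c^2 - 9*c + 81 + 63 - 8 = -c^2 - 9*c + 136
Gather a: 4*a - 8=4*a - 8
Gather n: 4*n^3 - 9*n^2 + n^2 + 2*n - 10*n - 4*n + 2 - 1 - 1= 4*n^3 - 8*n^2 - 12*n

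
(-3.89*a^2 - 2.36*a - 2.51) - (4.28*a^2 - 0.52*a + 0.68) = -8.17*a^2 - 1.84*a - 3.19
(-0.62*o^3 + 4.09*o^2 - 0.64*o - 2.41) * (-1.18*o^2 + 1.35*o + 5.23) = 0.7316*o^5 - 5.6632*o^4 + 3.0341*o^3 + 23.3705*o^2 - 6.6007*o - 12.6043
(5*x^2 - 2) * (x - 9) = 5*x^3 - 45*x^2 - 2*x + 18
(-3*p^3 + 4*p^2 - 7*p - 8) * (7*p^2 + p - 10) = -21*p^5 + 25*p^4 - 15*p^3 - 103*p^2 + 62*p + 80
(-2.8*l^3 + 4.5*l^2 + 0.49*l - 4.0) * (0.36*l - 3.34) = -1.008*l^4 + 10.972*l^3 - 14.8536*l^2 - 3.0766*l + 13.36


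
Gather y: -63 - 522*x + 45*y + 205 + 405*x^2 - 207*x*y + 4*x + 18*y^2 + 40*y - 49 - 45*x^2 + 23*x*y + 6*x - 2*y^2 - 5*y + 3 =360*x^2 - 512*x + 16*y^2 + y*(80 - 184*x) + 96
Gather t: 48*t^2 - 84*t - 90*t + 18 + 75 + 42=48*t^2 - 174*t + 135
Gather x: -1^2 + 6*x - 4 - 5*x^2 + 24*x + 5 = -5*x^2 + 30*x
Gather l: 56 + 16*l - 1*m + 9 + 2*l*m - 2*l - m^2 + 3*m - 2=l*(2*m + 14) - m^2 + 2*m + 63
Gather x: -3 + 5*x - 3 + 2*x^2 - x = 2*x^2 + 4*x - 6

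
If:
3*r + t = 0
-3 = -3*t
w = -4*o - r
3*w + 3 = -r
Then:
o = 11/36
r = -1/3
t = 1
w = -8/9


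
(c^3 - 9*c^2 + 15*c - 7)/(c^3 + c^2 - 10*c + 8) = (c^2 - 8*c + 7)/(c^2 + 2*c - 8)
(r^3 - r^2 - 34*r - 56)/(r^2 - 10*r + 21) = (r^2 + 6*r + 8)/(r - 3)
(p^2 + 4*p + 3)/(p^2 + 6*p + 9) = (p + 1)/(p + 3)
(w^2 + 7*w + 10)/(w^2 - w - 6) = (w + 5)/(w - 3)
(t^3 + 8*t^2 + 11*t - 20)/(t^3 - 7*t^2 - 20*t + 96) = (t^2 + 4*t - 5)/(t^2 - 11*t + 24)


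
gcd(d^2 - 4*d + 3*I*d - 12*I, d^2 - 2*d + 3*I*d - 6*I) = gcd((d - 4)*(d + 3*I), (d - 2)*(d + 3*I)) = d + 3*I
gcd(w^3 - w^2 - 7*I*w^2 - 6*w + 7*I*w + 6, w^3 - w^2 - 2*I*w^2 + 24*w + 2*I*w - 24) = w^2 + w*(-1 - 6*I) + 6*I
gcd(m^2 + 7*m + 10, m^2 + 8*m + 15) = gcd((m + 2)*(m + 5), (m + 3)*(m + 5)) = m + 5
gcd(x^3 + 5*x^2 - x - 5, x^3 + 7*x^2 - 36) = 1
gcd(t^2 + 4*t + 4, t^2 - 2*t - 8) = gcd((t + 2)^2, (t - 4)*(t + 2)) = t + 2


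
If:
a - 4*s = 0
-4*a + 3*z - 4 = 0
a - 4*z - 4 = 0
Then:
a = -28/13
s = -7/13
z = -20/13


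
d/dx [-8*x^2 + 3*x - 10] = 3 - 16*x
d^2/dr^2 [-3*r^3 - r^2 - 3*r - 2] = -18*r - 2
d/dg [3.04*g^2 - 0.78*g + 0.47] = 6.08*g - 0.78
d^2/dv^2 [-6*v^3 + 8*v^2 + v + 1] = 16 - 36*v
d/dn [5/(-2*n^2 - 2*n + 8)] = 5*(2*n + 1)/(2*(n^2 + n - 4)^2)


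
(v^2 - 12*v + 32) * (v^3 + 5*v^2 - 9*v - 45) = v^5 - 7*v^4 - 37*v^3 + 223*v^2 + 252*v - 1440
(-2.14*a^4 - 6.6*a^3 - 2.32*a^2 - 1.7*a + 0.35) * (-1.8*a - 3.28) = 3.852*a^5 + 18.8992*a^4 + 25.824*a^3 + 10.6696*a^2 + 4.946*a - 1.148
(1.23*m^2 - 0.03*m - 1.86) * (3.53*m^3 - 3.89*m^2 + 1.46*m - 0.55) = 4.3419*m^5 - 4.8906*m^4 - 4.6533*m^3 + 6.5151*m^2 - 2.6991*m + 1.023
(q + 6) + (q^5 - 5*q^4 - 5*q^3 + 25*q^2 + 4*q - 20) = q^5 - 5*q^4 - 5*q^3 + 25*q^2 + 5*q - 14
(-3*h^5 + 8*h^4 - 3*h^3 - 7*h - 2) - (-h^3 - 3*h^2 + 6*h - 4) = -3*h^5 + 8*h^4 - 2*h^3 + 3*h^2 - 13*h + 2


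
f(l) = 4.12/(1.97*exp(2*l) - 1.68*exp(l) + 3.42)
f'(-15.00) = 0.00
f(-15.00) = 1.20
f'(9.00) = 0.00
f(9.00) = 0.00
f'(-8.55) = 0.00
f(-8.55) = 1.20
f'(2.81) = -0.02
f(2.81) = 0.01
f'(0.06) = -0.74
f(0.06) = 1.07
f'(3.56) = -0.00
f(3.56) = 0.00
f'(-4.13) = 0.01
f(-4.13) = 1.21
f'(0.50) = -0.91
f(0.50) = 0.69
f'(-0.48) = -0.20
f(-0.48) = 1.31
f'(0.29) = -0.90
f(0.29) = 0.88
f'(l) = 4.12*(-3.94*exp(2*l) + 1.68*exp(l))/(1.97*exp(2*l) - 1.68*exp(l) + 3.42)^2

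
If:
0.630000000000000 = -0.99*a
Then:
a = -0.64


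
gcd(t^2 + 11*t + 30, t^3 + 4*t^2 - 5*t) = t + 5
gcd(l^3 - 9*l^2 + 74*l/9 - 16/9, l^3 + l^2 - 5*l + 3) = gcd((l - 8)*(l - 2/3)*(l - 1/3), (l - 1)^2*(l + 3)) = 1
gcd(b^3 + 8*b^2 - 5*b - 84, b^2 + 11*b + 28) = b^2 + 11*b + 28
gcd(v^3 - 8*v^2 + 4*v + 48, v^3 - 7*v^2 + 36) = v^2 - 4*v - 12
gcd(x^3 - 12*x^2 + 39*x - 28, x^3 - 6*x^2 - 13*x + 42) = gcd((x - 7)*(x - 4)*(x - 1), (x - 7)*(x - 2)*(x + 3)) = x - 7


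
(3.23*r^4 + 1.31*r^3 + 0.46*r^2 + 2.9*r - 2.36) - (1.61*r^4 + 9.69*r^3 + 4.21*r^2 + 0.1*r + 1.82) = 1.62*r^4 - 8.38*r^3 - 3.75*r^2 + 2.8*r - 4.18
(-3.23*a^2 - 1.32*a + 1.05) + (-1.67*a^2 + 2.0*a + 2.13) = -4.9*a^2 + 0.68*a + 3.18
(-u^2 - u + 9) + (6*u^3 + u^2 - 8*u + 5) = 6*u^3 - 9*u + 14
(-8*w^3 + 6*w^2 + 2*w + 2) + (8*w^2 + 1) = -8*w^3 + 14*w^2 + 2*w + 3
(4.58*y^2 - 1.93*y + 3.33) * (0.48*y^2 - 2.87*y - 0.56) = 2.1984*y^4 - 14.071*y^3 + 4.5727*y^2 - 8.4763*y - 1.8648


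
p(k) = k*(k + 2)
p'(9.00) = 20.00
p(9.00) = 99.00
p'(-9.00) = -16.00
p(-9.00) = 63.00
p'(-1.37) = -0.74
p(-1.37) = -0.86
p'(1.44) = 4.88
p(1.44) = 4.95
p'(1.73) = 5.46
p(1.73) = 6.45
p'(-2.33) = -2.66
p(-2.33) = 0.77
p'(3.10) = 8.20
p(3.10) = 15.81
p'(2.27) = 6.54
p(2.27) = 9.69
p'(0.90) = 3.80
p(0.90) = 2.61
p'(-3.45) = -4.90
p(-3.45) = 5.00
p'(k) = 2*k + 2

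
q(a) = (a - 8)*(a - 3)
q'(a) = 2*a - 11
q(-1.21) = 38.77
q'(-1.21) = -13.42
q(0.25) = 21.31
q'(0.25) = -10.50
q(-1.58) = 43.88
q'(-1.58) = -14.16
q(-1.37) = 40.95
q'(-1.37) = -13.74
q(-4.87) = 101.29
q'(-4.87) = -20.74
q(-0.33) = 27.74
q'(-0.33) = -11.66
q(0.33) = 20.48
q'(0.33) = -10.34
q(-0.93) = 35.09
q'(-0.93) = -12.86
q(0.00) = 24.00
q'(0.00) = -11.00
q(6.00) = -6.00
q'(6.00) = 1.00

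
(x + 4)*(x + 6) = x^2 + 10*x + 24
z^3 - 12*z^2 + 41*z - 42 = (z - 7)*(z - 3)*(z - 2)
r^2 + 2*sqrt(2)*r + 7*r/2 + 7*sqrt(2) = (r + 7/2)*(r + 2*sqrt(2))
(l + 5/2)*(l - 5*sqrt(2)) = l^2 - 5*sqrt(2)*l + 5*l/2 - 25*sqrt(2)/2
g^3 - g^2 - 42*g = g*(g - 7)*(g + 6)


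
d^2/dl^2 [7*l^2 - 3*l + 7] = 14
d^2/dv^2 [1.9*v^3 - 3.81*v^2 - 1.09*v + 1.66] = 11.4*v - 7.62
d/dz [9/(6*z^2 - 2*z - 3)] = 18*(1 - 6*z)/(-6*z^2 + 2*z + 3)^2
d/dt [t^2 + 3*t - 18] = 2*t + 3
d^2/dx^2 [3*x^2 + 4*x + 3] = 6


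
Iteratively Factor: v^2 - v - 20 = (v - 5)*(v + 4)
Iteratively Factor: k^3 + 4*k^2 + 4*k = (k)*(k^2 + 4*k + 4) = k*(k + 2)*(k + 2)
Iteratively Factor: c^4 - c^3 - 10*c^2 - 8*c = (c - 4)*(c^3 + 3*c^2 + 2*c) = (c - 4)*(c + 1)*(c^2 + 2*c) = (c - 4)*(c + 1)*(c + 2)*(c)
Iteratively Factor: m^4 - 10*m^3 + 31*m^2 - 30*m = (m - 5)*(m^3 - 5*m^2 + 6*m) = (m - 5)*(m - 2)*(m^2 - 3*m) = (m - 5)*(m - 3)*(m - 2)*(m)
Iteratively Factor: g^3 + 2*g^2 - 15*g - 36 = (g - 4)*(g^2 + 6*g + 9) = (g - 4)*(g + 3)*(g + 3)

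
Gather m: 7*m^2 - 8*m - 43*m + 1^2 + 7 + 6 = 7*m^2 - 51*m + 14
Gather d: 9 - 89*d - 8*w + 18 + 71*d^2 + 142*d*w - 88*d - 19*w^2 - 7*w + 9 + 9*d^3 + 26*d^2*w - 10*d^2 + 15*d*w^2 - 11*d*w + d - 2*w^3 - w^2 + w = 9*d^3 + d^2*(26*w + 61) + d*(15*w^2 + 131*w - 176) - 2*w^3 - 20*w^2 - 14*w + 36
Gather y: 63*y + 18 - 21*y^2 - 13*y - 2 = -21*y^2 + 50*y + 16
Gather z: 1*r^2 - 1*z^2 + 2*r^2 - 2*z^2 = 3*r^2 - 3*z^2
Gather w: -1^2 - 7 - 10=-18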